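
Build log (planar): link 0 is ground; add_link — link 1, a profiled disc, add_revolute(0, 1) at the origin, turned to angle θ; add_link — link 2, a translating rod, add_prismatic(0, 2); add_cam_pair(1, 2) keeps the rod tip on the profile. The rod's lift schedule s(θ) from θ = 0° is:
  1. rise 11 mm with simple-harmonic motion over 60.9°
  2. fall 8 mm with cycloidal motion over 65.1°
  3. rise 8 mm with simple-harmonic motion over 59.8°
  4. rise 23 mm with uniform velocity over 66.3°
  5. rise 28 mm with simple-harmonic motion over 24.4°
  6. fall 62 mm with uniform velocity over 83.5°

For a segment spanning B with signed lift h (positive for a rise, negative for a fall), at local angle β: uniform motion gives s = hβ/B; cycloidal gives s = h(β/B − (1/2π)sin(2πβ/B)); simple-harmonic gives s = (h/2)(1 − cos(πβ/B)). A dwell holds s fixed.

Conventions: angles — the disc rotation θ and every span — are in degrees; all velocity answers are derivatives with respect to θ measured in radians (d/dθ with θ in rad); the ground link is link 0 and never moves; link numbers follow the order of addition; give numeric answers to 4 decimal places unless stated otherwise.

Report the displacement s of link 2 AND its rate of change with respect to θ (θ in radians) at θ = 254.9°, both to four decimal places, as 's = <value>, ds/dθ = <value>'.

seg 1 [0°–60.9°] simple-harmonic, h=11: full span → s += 11 → s = 11.0000
seg 2 [60.9°–126°] cycloidal, h=-8: full span → s += -8 → s = 3.0000
seg 3 [126°–185.8°] simple-harmonic, h=8: full span → s += 8 → s = 11.0000
seg 4 [185.8°–252.1°] uniform, h=23: full span → s += 23 → s = 34.0000
seg 5 [252.1°–276.5°] simple-harmonic, h=28: θ=254.9° here. β=2.8, B=24.4. 28/2·(1 − cos(π·0.1148)) = 0.9000 → s = 34.9000
velocity in seg [252.1°–276.5°] (simple-harmonic), θ in radians: β = 2.8° = 0.0489 rad, B = 24.4° = 0.4259 rad; ds/dθ = (πh/(2B)) sin(πβ/B) = (π·28/(2·0.4259)) sin(π·0.1148) = 36.431773 mm/rad

s = 34.9000, ds/dθ = 36.4318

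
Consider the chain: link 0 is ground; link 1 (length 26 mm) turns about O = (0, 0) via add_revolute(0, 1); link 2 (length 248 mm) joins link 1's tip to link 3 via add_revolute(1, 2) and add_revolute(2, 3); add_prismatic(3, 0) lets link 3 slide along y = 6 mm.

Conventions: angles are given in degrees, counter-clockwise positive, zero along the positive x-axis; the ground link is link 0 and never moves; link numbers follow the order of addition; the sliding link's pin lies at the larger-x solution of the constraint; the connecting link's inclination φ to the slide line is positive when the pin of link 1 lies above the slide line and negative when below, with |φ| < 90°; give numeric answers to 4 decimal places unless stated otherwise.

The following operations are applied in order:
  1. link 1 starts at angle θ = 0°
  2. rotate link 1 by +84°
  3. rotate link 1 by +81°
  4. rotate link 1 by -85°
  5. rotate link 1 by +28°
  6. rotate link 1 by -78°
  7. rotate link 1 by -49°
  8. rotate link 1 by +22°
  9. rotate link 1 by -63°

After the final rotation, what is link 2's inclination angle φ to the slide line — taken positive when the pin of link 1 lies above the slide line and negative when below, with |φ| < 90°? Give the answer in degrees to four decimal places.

geometry: r = 26 mm, L = 248 mm, e = 6 mm; θ starts at 0°
rotate link 1 by +84°: θ ← 0° +84° = 84°
rotate link 1 by +81°: θ ← 84° +81° = 165°
rotate link 1 by -85°: θ ← 165° -85° = 80°
rotate link 1 by +28°: θ ← 80° +28° = 108°
rotate link 1 by -78°: θ ← 108° -78° = 30°
rotate link 1 by -49°: θ ← 30° -49° = -19°
rotate link 1 by +22°: θ ← -19° +22° = 3°
rotate link 1 by -63°: θ ← 3° -63° = -60°
h = r sin θ − e = -22.516660 − 6 = -28.516660
sin φ = h / L = -28.516660 / 248 = -0.11498653
φ = arcsin(-0.11498653) = -6.602848°

-6.6028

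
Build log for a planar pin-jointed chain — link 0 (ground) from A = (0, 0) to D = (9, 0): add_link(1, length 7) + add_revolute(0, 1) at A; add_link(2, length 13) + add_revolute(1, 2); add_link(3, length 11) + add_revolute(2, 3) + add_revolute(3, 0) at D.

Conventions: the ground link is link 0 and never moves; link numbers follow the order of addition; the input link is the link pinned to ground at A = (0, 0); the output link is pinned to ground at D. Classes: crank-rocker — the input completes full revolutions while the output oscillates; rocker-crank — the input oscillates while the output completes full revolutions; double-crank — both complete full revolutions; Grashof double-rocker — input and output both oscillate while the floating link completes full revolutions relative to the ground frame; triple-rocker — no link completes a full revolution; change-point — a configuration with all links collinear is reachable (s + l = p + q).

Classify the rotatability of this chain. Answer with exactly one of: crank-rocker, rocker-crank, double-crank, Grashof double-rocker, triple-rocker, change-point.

lengths: ground=9, input=7, coupler=13, output=11
sorted: s=7 (shortest), l=13 (longest), p+q=20
s + l = 20 vs p + q = 20
s + l = p + q → change-point (collinear configuration reachable)

change-point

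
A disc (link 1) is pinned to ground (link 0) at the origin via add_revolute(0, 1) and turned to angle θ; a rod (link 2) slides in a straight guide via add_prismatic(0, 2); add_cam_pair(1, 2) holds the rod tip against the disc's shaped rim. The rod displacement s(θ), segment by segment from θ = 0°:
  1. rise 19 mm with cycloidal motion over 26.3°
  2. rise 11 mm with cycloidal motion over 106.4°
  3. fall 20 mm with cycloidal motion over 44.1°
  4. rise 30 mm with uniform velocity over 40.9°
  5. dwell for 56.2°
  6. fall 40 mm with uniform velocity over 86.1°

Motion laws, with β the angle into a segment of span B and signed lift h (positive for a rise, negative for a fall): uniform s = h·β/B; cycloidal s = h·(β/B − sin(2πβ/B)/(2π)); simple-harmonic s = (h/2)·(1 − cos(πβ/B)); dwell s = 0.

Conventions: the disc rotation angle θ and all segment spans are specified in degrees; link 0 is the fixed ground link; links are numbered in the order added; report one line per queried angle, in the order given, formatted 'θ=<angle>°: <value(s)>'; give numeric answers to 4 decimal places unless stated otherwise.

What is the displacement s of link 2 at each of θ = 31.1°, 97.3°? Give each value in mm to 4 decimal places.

segment 1 (0° to 26.3°, cycloidal, h = 19) is passed completely: s = 0.0000 + (19) = 19.0000
θ = 31.1° falls in segment 2 (26.3° to 132.7°, cycloidal, h = 11): β = 31.1 − 26.3 = 4.8°, B = 106.4°; Δs = 11·(0.0451 − sin(2π·0.0451)/(2π)) = 0.0066; s = 19.0000 + 0.0066 = 19.0066
θ = 97.3° falls in segment 2 (26.3° to 132.7°, cycloidal, h = 11): β = 97.3 − 26.3 = 71°, B = 106.4°; Δs = 11·(0.6673 − sin(2π·0.6673)/(2π)) = 8.8598; s = 19.0000 + 8.8598 = 27.8598

θ=31.1°: 19.0066
θ=97.3°: 27.8598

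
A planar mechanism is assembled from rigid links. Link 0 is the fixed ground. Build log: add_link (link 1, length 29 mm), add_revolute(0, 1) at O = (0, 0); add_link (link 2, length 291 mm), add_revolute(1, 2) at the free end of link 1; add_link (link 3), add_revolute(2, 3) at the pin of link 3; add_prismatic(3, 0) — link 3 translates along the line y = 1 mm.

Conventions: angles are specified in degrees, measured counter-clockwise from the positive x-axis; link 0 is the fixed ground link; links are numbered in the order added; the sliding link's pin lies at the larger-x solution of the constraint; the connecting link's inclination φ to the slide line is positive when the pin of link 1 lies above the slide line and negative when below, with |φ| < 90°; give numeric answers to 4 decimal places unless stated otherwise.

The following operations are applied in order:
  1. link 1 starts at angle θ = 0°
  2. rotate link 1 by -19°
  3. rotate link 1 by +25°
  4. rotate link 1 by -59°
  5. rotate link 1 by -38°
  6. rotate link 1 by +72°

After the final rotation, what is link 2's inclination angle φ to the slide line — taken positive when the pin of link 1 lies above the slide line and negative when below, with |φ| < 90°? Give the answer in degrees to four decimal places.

geometry: r = 29 mm, L = 291 mm, e = 1 mm; θ starts at 0°
rotate link 1 by -19°: θ ← 0° -19° = -19°
rotate link 1 by +25°: θ ← -19° +25° = 6°
rotate link 1 by -59°: θ ← 6° -59° = -53°
rotate link 1 by -38°: θ ← -53° -38° = -91°
rotate link 1 by +72°: θ ← -91° +72° = -19°
h = r sin θ − e = -9.441476 − 1 = -10.441476
sin φ = h / L = -10.441476 / 291 = -0.03588136
φ = arcsin(-0.03588136) = -2.056292°

-2.0563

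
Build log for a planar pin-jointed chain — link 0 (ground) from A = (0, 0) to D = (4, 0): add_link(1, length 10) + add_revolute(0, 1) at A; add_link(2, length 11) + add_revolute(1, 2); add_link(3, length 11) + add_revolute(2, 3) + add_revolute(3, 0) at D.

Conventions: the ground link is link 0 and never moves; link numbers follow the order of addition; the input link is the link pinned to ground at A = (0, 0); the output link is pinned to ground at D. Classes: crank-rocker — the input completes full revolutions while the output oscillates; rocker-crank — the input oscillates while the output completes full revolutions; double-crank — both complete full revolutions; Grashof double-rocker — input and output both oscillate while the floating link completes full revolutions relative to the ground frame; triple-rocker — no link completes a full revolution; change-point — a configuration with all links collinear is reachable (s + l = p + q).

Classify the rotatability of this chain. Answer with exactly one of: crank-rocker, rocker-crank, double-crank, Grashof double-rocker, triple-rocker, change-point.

lengths: ground=4, input=10, coupler=11, output=11
sorted: s=4 (shortest), l=11 (longest), p+q=21
s + l = 15 vs p + q = 21
s + l < p + q (Grashof) with shortest = ground link → double-crank

double-crank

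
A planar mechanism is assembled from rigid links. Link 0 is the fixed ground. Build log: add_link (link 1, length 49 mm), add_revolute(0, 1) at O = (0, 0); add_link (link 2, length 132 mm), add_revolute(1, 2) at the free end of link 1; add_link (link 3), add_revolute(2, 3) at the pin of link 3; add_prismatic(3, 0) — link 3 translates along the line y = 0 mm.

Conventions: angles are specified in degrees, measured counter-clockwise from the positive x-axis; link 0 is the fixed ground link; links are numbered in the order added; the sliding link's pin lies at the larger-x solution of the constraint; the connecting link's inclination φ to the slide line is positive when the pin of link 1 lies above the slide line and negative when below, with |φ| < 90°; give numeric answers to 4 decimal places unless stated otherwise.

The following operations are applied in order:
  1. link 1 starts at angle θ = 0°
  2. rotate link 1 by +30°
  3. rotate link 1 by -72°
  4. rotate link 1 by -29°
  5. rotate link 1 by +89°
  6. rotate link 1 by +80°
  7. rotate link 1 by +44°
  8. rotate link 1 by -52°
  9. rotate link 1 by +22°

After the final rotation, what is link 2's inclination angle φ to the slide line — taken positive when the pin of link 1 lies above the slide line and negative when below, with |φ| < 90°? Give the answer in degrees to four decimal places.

geometry: r = 49 mm, L = 132 mm, e = 0 mm; θ starts at 0°
rotate link 1 by +30°: θ ← 0° +30° = 30°
rotate link 1 by -72°: θ ← 30° -72° = -42°
rotate link 1 by -29°: θ ← -42° -29° = -71°
rotate link 1 by +89°: θ ← -71° +89° = 18°
rotate link 1 by +80°: θ ← 18° +80° = 98°
rotate link 1 by +44°: θ ← 98° +44° = 142°
rotate link 1 by -52°: θ ← 142° -52° = 90°
rotate link 1 by +22°: θ ← 90° +22° = 112°
h = r sin θ − e = 45.432009 − 0 = 45.432009
sin φ = h / L = 45.432009 / 132 = 0.34418189
φ = arcsin(0.34418189) = 20.131863°

20.1319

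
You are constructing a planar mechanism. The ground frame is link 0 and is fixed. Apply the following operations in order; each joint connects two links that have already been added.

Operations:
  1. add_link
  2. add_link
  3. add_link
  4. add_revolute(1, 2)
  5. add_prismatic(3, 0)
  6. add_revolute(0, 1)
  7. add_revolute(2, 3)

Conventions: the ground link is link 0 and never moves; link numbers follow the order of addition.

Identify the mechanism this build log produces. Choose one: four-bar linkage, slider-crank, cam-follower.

links: 4 (incl. ground); joints: 3 revolute, 1 prismatic, 0 higher (cam) pair, forming one closed loop
4 links, 3 revolutes + 1 prismatic in one loop → slider-crank

slider-crank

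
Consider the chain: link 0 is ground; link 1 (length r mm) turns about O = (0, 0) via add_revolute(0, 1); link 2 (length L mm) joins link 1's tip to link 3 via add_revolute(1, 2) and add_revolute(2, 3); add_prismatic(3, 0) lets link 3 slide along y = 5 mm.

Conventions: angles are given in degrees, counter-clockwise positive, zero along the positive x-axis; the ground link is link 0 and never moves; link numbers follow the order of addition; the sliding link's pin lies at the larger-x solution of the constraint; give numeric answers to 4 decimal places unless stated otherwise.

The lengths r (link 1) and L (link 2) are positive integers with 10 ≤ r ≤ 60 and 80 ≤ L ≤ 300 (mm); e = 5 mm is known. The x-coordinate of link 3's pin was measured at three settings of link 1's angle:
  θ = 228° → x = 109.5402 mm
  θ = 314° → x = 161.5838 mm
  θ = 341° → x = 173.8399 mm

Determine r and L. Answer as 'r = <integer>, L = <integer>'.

constraint per measurement: (x − r cos θ)² + (r sin θ − e)² = L²
subtracting the θ₁ and θ₂ equations cancels the r² and L² terms:
r = (x₁² − x₂²) / (2[(x₁cos θ₁ + e sin θ₁) − (x₂cos θ₂ + e sin θ₂)]) = 38.0000 → r = 38
L² = (x₁ − r cos θ₁)² + (r sin θ₁ − e)² = 19320.9997 → L = 139.0000 → L = 139
check at θ₃=341°: x = 173.8399 (printed 173.8399) ✓

r = 38, L = 139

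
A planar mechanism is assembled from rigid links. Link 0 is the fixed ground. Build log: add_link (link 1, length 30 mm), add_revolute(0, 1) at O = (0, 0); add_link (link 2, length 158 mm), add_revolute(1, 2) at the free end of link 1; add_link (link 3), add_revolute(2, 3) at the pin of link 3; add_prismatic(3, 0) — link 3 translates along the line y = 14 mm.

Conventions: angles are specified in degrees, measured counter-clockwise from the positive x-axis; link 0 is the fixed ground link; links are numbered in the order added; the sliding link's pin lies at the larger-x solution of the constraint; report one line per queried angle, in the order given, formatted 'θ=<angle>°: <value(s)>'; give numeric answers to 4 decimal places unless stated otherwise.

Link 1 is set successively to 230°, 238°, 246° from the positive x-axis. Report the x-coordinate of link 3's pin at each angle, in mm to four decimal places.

geometry: r = 30 mm, L = 158 mm, e = 14 mm
θ=230°: crank pin P = (r cos θ, r sin θ) = (-19.283628, -22.981333)
θ=230°: h = r sin θ − e = -22.981333 − 14 = -36.981333
θ=230°: x = r cos θ + √(L² − h²) = -19.283628 + 153.611136 = 134.327507
θ=238°: crank pin P = (r cos θ, r sin θ) = (-15.897578, -25.441443)
θ=238°: h = r sin θ − e = -25.441443 − 14 = -39.441443
θ=238°: x = r cos θ + √(L² − h²) = -15.897578 + 152.997950 = 137.100372
θ=246°: crank pin P = (r cos θ, r sin θ) = (-12.202099, -27.406364)
θ=246°: h = r sin θ − e = -27.406364 − 14 = -41.406364
θ=246°: x = r cos θ + √(L² − h²) = -12.202099 + 152.477910 = 140.275811

θ=230°: 134.3275
θ=238°: 137.1004
θ=246°: 140.2758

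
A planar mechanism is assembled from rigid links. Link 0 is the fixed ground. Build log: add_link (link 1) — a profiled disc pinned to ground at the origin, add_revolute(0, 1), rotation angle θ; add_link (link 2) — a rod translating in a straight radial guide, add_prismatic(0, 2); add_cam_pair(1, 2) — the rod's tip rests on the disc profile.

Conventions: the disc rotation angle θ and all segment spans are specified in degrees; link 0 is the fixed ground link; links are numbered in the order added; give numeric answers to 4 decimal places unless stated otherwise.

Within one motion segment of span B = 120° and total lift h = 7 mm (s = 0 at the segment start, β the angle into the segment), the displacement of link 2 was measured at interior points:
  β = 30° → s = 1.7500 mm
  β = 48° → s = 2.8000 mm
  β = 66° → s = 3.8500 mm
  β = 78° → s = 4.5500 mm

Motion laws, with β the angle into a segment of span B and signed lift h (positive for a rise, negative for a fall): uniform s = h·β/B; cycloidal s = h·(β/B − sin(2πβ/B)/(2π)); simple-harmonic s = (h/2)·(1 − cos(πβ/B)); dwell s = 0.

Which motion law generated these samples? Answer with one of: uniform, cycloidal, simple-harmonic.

candidates at β/B = r: uniform s = h·r (linear in β); cycloidal s = h·(r − sin(2πr)/(2π)); simple-harmonic s = (h/2)(1 − cos(πr))
β=30°: printed 1.7500 | uniform 1.7500, cycloidal 0.6359, simple-harmonic 1.0251
β=48°: printed 2.8000 | uniform 2.8000, cycloidal 2.1452, simple-harmonic 2.4184
β=66°: printed 3.8500 | uniform 3.8500, cycloidal 4.1943, simple-harmonic 4.0475
β=78°: printed 4.5500 | uniform 4.5500, cycloidal 5.4513, simple-harmonic 5.0890
only one law matches every sample → uniform

uniform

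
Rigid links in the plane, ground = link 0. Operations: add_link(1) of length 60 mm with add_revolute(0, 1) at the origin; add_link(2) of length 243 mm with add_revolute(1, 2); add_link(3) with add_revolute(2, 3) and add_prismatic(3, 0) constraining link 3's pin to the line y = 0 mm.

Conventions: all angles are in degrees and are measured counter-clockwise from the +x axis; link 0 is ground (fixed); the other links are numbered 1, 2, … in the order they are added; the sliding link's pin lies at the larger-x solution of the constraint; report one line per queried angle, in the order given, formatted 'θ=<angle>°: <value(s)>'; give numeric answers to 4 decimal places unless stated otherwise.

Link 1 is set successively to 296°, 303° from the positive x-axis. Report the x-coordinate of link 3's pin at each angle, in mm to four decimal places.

geometry: r = 60 mm, L = 243 mm, e = 0 mm
θ=296°: crank pin P = (r cos θ, r sin θ) = (26.302269, -53.927643)
θ=296°: h = r sin θ − e = -53.927643 − 0 = -53.927643
θ=296°: x = r cos θ + √(L² − h²) = 26.302269 + 236.940519 = 263.242787
θ=303°: crank pin P = (r cos θ, r sin θ) = (32.678342, -50.320234)
θ=303°: h = r sin θ − e = -50.320234 − 0 = -50.320234
θ=303°: x = r cos θ + √(L² − h²) = 32.678342 + 237.732779 = 270.411121

θ=296°: 263.2428
θ=303°: 270.4111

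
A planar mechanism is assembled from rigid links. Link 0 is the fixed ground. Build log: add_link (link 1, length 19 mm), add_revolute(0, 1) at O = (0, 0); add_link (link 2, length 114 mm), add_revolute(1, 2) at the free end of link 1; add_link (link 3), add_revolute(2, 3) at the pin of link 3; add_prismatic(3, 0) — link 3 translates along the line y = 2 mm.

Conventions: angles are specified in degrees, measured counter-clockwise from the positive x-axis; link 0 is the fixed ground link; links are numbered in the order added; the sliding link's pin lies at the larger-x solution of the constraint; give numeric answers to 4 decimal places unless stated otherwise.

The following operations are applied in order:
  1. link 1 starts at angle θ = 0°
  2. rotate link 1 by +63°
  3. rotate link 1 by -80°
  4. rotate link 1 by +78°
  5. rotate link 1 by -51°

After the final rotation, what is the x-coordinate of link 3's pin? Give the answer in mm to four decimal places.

geometry: r = 19 mm, L = 114 mm, e = 2 mm; θ starts at 0°
rotate link 1 by +63°: θ ← 0° +63° = 63°
rotate link 1 by -80°: θ ← 63° -80° = -17°
rotate link 1 by +78°: θ ← -17° +78° = 61°
rotate link 1 by -51°: θ ← 61° -51° = 10°
crank pin P = (r cos θ, r sin θ) = (18.711347, 3.299315)
h = r sin θ − e = 3.299315 − 2 = 1.299315
x = r cos θ + √(L² − h²) = 18.711347 + 113.992595 = 132.703943

132.7039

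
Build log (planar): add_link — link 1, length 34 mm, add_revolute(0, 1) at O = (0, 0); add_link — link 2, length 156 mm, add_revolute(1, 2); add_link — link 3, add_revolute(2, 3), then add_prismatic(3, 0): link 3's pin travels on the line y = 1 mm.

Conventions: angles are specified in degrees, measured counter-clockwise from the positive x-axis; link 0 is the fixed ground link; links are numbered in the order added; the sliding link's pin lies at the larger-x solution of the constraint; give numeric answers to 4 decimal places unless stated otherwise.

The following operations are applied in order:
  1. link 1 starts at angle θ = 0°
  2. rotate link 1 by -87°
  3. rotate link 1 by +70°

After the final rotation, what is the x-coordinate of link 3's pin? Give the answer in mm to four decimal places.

geometry: r = 34 mm, L = 156 mm, e = 1 mm; θ starts at 0°
rotate link 1 by -87°: θ ← 0° -87° = -87°
rotate link 1 by +70°: θ ← -87° +70° = -17°
crank pin P = (r cos θ, r sin θ) = (32.514362, -9.940638)
h = r sin θ − e = -9.940638 − 1 = -10.940638
x = r cos θ + √(L² − h²) = 32.514362 + 155.615881 = 188.130243

188.1302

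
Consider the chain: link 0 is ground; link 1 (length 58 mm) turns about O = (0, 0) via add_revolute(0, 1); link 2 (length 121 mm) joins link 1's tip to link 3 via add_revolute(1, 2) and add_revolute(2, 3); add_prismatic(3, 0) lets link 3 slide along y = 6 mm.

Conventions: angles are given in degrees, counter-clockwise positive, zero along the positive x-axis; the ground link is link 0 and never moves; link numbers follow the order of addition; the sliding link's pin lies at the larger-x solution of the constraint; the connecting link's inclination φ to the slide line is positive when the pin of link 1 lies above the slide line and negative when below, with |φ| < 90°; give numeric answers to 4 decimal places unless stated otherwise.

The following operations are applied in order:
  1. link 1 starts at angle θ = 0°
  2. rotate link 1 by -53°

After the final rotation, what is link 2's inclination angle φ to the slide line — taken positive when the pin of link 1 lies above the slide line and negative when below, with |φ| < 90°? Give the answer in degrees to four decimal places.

geometry: r = 58 mm, L = 121 mm, e = 6 mm; θ starts at 0°
rotate link 1 by -53°: θ ← 0° -53° = -53°
h = r sin θ − e = -46.320860 − 6 = -52.320860
sin φ = h / L = -52.320860 / 121 = -0.43240380
φ = arcsin(-0.43240380) = -25.620208°

-25.6202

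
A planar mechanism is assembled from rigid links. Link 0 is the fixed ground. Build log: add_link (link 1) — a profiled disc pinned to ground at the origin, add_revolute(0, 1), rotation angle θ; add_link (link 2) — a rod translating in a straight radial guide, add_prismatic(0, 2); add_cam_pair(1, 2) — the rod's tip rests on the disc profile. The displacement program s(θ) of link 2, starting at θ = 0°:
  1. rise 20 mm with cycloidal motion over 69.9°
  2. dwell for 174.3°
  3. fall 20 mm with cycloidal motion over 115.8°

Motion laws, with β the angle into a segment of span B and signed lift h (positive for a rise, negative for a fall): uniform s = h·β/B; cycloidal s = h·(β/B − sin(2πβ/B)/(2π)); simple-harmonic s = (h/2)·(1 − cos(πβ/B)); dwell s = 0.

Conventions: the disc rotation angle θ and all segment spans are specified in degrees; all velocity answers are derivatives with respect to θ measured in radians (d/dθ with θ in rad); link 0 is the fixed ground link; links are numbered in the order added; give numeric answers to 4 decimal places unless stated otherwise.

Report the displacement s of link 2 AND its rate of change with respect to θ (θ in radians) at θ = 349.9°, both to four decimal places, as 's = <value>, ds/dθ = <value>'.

seg 1 [0°–69.9°] cycloidal, h=20: full span → s += 20 → s = 20.0000
seg 2 [69.9°–244.2°] dwell: s stays 20.0000
seg 3 [244.2°–360°] cycloidal, h=-20: θ=349.9° here. β=105.7, B=115.8. -20·(0.9128 − sin(2π·0.9128)/(2π)) = -19.9140 → s = 0.0860
velocity in seg [244.2°–360°] (cycloidal), θ in radians: β = 105.7° = 1.8448 rad, B = 115.8° = 2.0211 rad; ds/dθ = (h/B)(1 − cos(2πβ/B)) = ((-20)/2.0211)(1 − cos(2π·0.9128)) = -1.449116 mm/rad

s = 0.0860, ds/dθ = -1.4491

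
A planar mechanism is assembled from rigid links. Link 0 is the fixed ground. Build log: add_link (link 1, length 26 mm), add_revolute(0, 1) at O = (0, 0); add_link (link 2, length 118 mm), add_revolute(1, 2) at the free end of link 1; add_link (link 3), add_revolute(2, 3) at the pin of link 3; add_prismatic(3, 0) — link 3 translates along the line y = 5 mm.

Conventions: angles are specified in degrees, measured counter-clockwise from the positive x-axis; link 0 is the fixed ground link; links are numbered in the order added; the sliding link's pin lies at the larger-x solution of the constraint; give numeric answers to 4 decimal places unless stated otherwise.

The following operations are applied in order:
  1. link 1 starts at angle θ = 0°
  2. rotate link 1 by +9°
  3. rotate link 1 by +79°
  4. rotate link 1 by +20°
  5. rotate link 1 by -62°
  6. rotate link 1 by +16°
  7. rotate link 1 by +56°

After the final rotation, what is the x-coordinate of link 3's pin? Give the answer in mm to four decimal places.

geometry: r = 26 mm, L = 118 mm, e = 5 mm; θ starts at 0°
rotate link 1 by +9°: θ ← 0° +9° = 9°
rotate link 1 by +79°: θ ← 9° +79° = 88°
rotate link 1 by +20°: θ ← 88° +20° = 108°
rotate link 1 by -62°: θ ← 108° -62° = 46°
rotate link 1 by +16°: θ ← 46° +16° = 62°
rotate link 1 by +56°: θ ← 62° +56° = 118°
crank pin P = (r cos θ, r sin θ) = (-12.206261, 22.956637)
h = r sin θ − e = 22.956637 − 5 = 17.956637
x = r cos θ + √(L² − h²) = -12.206261 + 116.625723 = 104.419462

104.4195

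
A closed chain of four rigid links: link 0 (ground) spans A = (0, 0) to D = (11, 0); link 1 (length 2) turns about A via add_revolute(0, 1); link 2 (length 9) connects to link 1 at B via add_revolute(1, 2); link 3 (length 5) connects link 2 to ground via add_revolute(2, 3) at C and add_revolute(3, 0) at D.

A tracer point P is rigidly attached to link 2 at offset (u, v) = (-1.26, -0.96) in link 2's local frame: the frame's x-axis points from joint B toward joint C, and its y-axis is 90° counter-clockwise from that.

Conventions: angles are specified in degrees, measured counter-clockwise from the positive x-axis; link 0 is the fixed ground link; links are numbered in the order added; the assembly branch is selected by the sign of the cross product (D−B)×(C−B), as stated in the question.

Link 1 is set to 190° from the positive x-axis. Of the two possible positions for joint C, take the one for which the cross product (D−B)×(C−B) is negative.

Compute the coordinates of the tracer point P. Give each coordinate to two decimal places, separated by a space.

A=(0,0), D=(11.00,0)
B = A + 2.00·(cos190°, sin190°) = (-1.9696, -0.3473)
|BD| = 12.9743
circle(B,9.00) ∩ circle(D,5.00): a=8.6453, h=2.5019
  candidates: C₊=(6.6056,2.3852) cross=32.461; C₋=(6.7395,-2.6169) cross=-32.461
  branch - wants cross < 0 → take C=(6.7395,-2.6169) (cross=-32.461)
ex = (C−B)/|BC| = (0.9677,-0.2522); ey = (0.2522,0.9677)
P = B + -1.26·ex + -0.96·ey = (-3.4310,-0.9585)

-3.43 -0.96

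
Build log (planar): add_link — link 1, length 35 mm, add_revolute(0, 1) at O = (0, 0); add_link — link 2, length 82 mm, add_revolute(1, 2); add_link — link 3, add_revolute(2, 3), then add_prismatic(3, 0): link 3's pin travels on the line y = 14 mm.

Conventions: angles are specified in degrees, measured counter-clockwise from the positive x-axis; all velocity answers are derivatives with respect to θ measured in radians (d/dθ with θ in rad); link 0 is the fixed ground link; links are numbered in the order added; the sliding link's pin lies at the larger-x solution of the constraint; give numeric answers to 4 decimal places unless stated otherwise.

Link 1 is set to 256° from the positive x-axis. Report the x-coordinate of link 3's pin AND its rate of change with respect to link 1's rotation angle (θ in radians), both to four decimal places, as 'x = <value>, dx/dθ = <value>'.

geometry: r = 35 mm, L = 82 mm, e = 14 mm
crank pin P = (r cos θ, r sin θ) = (-8.467266, -33.960350)
h = r sin θ − e = -33.960350 − 14 = -47.960350
x = r cos θ + √(L² − h²) = -8.467266 + 66.511689 = 58.044423
dx/dθ = −r sin θ − h·r cos θ/√(L² − h²) (θ in radians; h = -47.960350) = 27.854761

x = 58.0444, dx/dθ = 27.8548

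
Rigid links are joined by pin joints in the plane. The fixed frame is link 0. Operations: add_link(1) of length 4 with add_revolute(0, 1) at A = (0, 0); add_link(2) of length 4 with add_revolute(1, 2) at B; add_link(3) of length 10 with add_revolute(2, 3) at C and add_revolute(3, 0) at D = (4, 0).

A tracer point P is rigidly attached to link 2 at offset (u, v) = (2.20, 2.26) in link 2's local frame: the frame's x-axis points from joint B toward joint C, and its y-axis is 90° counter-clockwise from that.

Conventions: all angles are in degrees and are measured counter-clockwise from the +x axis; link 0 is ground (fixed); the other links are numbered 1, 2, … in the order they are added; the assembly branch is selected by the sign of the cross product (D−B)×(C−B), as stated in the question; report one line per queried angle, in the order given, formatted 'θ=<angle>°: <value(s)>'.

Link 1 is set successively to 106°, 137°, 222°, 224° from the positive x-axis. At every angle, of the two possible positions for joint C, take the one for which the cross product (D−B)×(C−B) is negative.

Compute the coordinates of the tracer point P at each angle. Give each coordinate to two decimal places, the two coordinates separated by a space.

A=(0,0), D=(4.00,0)
θ=106°: B = A + 4.00·(cos106°, sin106°) = (-1.1025, 3.8450)
θ=106°: |BD| = 6.3891
θ=106°: circle(B,4.00) ∩ circle(D,10.00): a=-3.3792, h=2.1404
θ=106°:   candidates: C₊=(-2.5132,7.5881) cross=13.675; C₋=(-5.0894,4.1693) cross=-13.675
θ=106°:   branch - wants cross < 0 → take C=(-5.0894,4.1693) (cross=-13.675)
θ=106°: ex = (C−B)/|BC| = (-0.9967,0.0811); ey = (-0.0811,-0.9967)
θ=106°: P = B + 2.20·ex + 2.26·ey = (-3.4785,1.7708)
θ=137°: B = A + 4.00·(cos137°, sin137°) = (-2.9254, 2.7280)
θ=137°: |BD| = 7.4433
θ=137°: circle(B,4.00) ∩ circle(D,10.00): a=-1.9210, h=3.5085
θ=137°:   candidates: C₊=(-3.4268,6.6964) cross=26.115; C₋=(-5.9986,0.1676) cross=-26.115
θ=137°:   branch - wants cross < 0 → take C=(-5.9986,0.1676) (cross=-26.115)
θ=137°: ex = (C−B)/|BC| = (-0.7683,-0.6401); ey = (0.6401,-0.7683)
θ=137°: P = B + 2.20·ex + 2.26·ey = (-3.1690,-0.4166)
θ=222°: B = A + 4.00·(cos222°, sin222°) = (-2.9726, -2.6765)
θ=222°: |BD| = 7.4686
θ=222°: circle(B,4.00) ∩ circle(D,10.00): a=-1.8892, h=3.5258
θ=222°:   candidates: C₊=(-5.9998,-0.0620) cross=26.333; C₋=(-3.4728,-6.6451) cross=-26.333
θ=222°:   branch - wants cross < 0 → take C=(-3.4728,-6.6451) (cross=-26.333)
θ=222°: ex = (C−B)/|BC| = (-0.1250,-0.9922); ey = (0.9922,-0.1250)
θ=222°: P = B + 2.20·ex + 2.26·ey = (-1.0054,-5.1419)
θ=224°: B = A + 4.00·(cos224°, sin224°) = (-2.8774, -2.7786)
θ=224°: |BD| = 7.4175
θ=224°: circle(B,4.00) ∩ circle(D,10.00): a=-1.9536, h=3.4905
θ=224°:   candidates: C₊=(-5.9962,-0.2741) cross=25.891; C₋=(-3.3811,-6.7468) cross=-25.891
θ=224°:   branch - wants cross < 0 → take C=(-3.3811,-6.7468) (cross=-25.891)
θ=224°: ex = (C−B)/|BC| = (-0.1259,-0.9920); ey = (0.9920,-0.1259)
θ=224°: P = B + 2.20·ex + 2.26·ey = (-0.9124,-5.2457)

θ=106°: -3.48 1.77
θ=137°: -3.17 -0.42
θ=222°: -1.01 -5.14
θ=224°: -0.91 -5.25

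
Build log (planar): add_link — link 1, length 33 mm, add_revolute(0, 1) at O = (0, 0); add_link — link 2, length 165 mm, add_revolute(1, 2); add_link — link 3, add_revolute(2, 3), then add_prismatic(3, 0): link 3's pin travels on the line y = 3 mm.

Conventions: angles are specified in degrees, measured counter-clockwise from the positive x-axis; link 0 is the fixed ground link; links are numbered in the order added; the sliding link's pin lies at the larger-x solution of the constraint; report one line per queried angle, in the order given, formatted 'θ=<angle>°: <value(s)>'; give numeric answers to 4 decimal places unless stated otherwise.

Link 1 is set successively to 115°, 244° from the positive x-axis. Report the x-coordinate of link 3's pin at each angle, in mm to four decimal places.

geometry: r = 33 mm, L = 165 mm, e = 3 mm
θ=115°: crank pin P = (r cos θ, r sin θ) = (-13.946403, 29.908157)
θ=115°: h = r sin θ − e = 29.908157 − 3 = 26.908157
θ=115°: x = r cos θ + √(L² − h²) = -13.946403 + 162.791127 = 148.844725
θ=244°: crank pin P = (r cos θ, r sin θ) = (-14.466248, -29.660204)
θ=244°: h = r sin θ − e = -29.660204 − 3 = -32.660204
θ=244°: x = r cos θ + √(L² − h²) = -14.466248 + 161.735312 = 147.269064

θ=115°: 148.8447
θ=244°: 147.2691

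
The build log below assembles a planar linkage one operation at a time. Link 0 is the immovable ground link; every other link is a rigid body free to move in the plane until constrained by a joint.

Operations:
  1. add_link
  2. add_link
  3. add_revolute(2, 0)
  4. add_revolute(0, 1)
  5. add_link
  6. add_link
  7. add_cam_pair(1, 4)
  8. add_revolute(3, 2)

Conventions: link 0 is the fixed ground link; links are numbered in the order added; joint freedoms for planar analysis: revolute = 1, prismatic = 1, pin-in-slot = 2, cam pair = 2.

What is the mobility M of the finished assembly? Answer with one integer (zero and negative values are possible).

link 0 = ground. State L|J1|J2 = 1|0|0
+link1  2|0|0
+link2  3|0|0
R(2,0) f=1→J1  3|1|0
R(0,1) f=1→J1  3|2|0
+link3  4|2|0
+link4  5|2|0
C(1,4) f=2→J2  5|2|1
R(3,2) f=1→J1  5|3|1
M = 3(5−1)−2·3−1 = 12−6−1 = 5

M = 5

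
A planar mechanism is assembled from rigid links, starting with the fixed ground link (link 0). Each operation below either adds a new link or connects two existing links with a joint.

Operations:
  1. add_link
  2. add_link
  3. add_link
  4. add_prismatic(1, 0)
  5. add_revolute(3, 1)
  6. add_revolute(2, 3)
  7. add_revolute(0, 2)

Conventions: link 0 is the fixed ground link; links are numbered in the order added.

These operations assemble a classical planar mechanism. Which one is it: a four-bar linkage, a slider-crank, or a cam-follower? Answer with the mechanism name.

links: 4 (incl. ground); joints: 3 revolute, 1 prismatic, 0 higher (cam) pair, forming one closed loop
4 links, 3 revolutes + 1 prismatic in one loop → slider-crank

slider-crank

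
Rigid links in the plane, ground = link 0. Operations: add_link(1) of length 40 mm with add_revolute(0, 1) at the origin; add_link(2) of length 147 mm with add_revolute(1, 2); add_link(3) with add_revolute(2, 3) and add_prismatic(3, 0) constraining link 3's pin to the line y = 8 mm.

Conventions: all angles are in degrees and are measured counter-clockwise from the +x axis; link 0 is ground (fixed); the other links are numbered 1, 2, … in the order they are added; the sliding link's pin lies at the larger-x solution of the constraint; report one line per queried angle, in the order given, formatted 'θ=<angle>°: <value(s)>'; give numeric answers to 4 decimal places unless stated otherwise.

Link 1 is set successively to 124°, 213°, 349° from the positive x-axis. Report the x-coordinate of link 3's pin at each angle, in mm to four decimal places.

geometry: r = 40 mm, L = 147 mm, e = 8 mm
θ=124°: crank pin P = (r cos θ, r sin θ) = (-22.367716, 33.161503)
θ=124°: h = r sin θ − e = 33.161503 − 8 = 25.161503
θ=124°: x = r cos θ + √(L² − h²) = -22.367716 + 144.830586 = 122.462870
θ=213°: crank pin P = (r cos θ, r sin θ) = (-33.546823, -21.785561)
θ=213°: h = r sin θ − e = -21.785561 − 8 = -29.785561
θ=213°: x = r cos θ + √(L² − h²) = -33.546823 + 143.950757 = 110.403934
θ=349°: crank pin P = (r cos θ, r sin θ) = (39.265087, -7.632360)
θ=349°: h = r sin θ − e = -7.632360 − 8 = -15.632360
θ=349°: x = r cos θ + √(L² − h²) = 39.265087 + 146.166444 = 185.431531

θ=124°: 122.4629
θ=213°: 110.4039
θ=349°: 185.4315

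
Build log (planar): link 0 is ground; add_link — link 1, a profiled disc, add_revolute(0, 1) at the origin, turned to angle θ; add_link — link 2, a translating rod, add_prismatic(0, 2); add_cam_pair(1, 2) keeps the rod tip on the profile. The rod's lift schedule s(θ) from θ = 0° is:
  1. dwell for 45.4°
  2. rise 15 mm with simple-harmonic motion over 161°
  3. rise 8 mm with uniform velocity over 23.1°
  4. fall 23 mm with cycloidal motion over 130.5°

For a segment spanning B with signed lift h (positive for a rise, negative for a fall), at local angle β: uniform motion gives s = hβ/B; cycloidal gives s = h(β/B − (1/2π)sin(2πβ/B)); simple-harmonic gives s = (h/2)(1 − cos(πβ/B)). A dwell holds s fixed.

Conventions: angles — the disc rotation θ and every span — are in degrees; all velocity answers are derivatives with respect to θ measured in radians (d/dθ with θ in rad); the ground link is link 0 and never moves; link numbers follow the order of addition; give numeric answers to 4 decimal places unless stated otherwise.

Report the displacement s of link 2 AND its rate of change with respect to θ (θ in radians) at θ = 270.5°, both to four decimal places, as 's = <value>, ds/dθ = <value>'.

seg 1 [0°–45.4°] dwell: s stays 0.0000
seg 2 [45.4°–206.4°] simple-harmonic, h=15: full span → s += 15 → s = 15.0000
seg 3 [206.4°–229.5°] uniform, h=8: full span → s += 8 → s = 23.0000
seg 4 [229.5°–360°] cycloidal, h=-23: θ=270.5° here. β=41, B=130.5. -23·(0.3142 − sin(2π·0.3142)/(2π)) = -3.8591 → s = 19.1409
velocity in seg [229.5°–360°] (cycloidal), θ in radians: β = 41° = 0.7156 rad, B = 130.5° = 2.2777 rad; ds/dθ = (h/B)(1 − cos(2πβ/B)) = ((-23)/2.2777)(1 − cos(2π·0.3142)) = -14.060528 mm/rad

s = 19.1409, ds/dθ = -14.0605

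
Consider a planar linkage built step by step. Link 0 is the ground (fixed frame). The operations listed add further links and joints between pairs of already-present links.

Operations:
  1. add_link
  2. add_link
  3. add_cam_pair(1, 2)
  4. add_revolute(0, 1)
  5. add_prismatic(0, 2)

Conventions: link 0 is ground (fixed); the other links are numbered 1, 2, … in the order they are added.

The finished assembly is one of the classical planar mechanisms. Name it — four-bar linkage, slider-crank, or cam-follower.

links: 3 (incl. ground); joints: 1 revolute, 1 prismatic, 1 higher (cam) pair, forming one closed loop
3 links, revolute + prismatic + higher pair in one loop → cam-follower

cam-follower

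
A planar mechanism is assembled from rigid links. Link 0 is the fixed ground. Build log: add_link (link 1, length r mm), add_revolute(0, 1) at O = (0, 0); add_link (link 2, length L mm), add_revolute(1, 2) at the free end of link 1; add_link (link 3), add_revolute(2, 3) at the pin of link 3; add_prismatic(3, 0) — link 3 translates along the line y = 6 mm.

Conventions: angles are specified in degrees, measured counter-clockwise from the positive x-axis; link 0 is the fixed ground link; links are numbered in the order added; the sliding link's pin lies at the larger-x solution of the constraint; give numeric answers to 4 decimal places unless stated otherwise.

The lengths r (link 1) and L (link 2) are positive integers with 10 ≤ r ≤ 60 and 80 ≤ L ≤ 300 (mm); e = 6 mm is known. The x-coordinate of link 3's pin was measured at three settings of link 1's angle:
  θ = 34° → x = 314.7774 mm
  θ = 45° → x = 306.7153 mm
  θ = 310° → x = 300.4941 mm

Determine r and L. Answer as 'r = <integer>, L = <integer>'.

constraint per measurement: (x − r cos θ)² + (r sin θ − e)² = L²
subtracting the θ₁ and θ₂ equations cancels the r² and L² terms:
r = (x₁² − x₂²) / (2[(x₁cos θ₁ + e sin θ₁) − (x₂cos θ₂ + e sin θ₂)]) = 57.9999 → r = 58
L² = (x₁ − r cos θ₁)² + (r sin θ₁ − e)² = 71823.9875 → L = 268.0000 → L = 268
check at θ₃=310°: x = 300.4941 (printed 300.4941) ✓

r = 58, L = 268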